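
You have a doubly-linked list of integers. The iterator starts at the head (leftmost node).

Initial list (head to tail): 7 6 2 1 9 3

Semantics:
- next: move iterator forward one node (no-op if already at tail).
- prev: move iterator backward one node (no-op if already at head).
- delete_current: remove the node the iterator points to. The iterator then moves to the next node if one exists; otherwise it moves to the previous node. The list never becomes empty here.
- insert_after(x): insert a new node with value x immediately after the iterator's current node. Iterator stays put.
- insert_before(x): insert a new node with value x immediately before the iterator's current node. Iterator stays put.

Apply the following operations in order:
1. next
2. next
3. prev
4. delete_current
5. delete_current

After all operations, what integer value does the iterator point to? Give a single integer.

Answer: 1

Derivation:
After 1 (next): list=[7, 6, 2, 1, 9, 3] cursor@6
After 2 (next): list=[7, 6, 2, 1, 9, 3] cursor@2
After 3 (prev): list=[7, 6, 2, 1, 9, 3] cursor@6
After 4 (delete_current): list=[7, 2, 1, 9, 3] cursor@2
After 5 (delete_current): list=[7, 1, 9, 3] cursor@1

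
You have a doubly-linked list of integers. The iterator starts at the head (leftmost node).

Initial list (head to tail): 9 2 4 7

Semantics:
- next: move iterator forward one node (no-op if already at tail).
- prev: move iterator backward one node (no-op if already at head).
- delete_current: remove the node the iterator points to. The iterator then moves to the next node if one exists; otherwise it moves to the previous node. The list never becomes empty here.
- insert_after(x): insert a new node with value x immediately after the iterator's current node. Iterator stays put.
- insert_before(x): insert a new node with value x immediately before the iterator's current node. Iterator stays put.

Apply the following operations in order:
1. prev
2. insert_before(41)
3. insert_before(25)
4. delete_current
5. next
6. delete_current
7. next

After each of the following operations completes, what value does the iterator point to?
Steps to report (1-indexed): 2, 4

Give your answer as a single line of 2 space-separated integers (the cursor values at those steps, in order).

After 1 (prev): list=[9, 2, 4, 7] cursor@9
After 2 (insert_before(41)): list=[41, 9, 2, 4, 7] cursor@9
After 3 (insert_before(25)): list=[41, 25, 9, 2, 4, 7] cursor@9
After 4 (delete_current): list=[41, 25, 2, 4, 7] cursor@2
After 5 (next): list=[41, 25, 2, 4, 7] cursor@4
After 6 (delete_current): list=[41, 25, 2, 7] cursor@7
After 7 (next): list=[41, 25, 2, 7] cursor@7

Answer: 9 2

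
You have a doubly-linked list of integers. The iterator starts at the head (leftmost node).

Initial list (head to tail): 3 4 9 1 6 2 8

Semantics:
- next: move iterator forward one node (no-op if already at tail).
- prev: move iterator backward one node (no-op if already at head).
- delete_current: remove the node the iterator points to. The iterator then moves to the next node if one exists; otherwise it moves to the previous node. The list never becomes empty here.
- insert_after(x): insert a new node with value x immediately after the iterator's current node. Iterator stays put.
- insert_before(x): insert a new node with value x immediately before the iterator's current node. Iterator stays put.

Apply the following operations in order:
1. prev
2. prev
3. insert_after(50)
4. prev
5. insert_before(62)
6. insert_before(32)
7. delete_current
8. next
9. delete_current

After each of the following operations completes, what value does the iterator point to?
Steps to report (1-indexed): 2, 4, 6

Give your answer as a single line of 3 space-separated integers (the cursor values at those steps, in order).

Answer: 3 3 3

Derivation:
After 1 (prev): list=[3, 4, 9, 1, 6, 2, 8] cursor@3
After 2 (prev): list=[3, 4, 9, 1, 6, 2, 8] cursor@3
After 3 (insert_after(50)): list=[3, 50, 4, 9, 1, 6, 2, 8] cursor@3
After 4 (prev): list=[3, 50, 4, 9, 1, 6, 2, 8] cursor@3
After 5 (insert_before(62)): list=[62, 3, 50, 4, 9, 1, 6, 2, 8] cursor@3
After 6 (insert_before(32)): list=[62, 32, 3, 50, 4, 9, 1, 6, 2, 8] cursor@3
After 7 (delete_current): list=[62, 32, 50, 4, 9, 1, 6, 2, 8] cursor@50
After 8 (next): list=[62, 32, 50, 4, 9, 1, 6, 2, 8] cursor@4
After 9 (delete_current): list=[62, 32, 50, 9, 1, 6, 2, 8] cursor@9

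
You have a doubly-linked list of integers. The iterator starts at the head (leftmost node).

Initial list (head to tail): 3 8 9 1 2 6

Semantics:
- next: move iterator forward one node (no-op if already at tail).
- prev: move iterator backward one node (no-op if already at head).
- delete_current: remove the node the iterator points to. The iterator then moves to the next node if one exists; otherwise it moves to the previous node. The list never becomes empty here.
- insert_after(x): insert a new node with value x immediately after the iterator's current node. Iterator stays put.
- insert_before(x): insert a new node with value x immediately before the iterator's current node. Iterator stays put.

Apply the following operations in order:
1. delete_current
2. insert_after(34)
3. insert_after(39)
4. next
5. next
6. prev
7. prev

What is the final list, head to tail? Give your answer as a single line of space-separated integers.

After 1 (delete_current): list=[8, 9, 1, 2, 6] cursor@8
After 2 (insert_after(34)): list=[8, 34, 9, 1, 2, 6] cursor@8
After 3 (insert_after(39)): list=[8, 39, 34, 9, 1, 2, 6] cursor@8
After 4 (next): list=[8, 39, 34, 9, 1, 2, 6] cursor@39
After 5 (next): list=[8, 39, 34, 9, 1, 2, 6] cursor@34
After 6 (prev): list=[8, 39, 34, 9, 1, 2, 6] cursor@39
After 7 (prev): list=[8, 39, 34, 9, 1, 2, 6] cursor@8

Answer: 8 39 34 9 1 2 6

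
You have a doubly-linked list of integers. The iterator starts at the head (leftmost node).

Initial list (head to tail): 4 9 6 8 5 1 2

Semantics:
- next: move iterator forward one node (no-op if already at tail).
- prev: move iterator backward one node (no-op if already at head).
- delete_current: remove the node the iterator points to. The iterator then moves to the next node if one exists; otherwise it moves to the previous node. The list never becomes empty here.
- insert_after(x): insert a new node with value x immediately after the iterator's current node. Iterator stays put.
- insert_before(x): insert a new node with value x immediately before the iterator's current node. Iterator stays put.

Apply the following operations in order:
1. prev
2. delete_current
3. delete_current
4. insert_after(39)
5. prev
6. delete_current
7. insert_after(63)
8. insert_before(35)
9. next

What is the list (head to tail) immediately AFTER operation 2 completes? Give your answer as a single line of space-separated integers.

After 1 (prev): list=[4, 9, 6, 8, 5, 1, 2] cursor@4
After 2 (delete_current): list=[9, 6, 8, 5, 1, 2] cursor@9

Answer: 9 6 8 5 1 2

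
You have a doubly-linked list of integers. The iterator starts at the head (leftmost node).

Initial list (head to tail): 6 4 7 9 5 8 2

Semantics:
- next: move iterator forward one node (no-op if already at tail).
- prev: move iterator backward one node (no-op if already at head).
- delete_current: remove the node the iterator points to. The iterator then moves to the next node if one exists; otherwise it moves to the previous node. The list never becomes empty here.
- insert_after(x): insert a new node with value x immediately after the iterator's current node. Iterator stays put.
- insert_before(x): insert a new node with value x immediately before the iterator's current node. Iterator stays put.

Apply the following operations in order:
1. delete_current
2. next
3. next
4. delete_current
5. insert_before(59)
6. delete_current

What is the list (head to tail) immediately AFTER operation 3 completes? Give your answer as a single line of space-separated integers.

Answer: 4 7 9 5 8 2

Derivation:
After 1 (delete_current): list=[4, 7, 9, 5, 8, 2] cursor@4
After 2 (next): list=[4, 7, 9, 5, 8, 2] cursor@7
After 3 (next): list=[4, 7, 9, 5, 8, 2] cursor@9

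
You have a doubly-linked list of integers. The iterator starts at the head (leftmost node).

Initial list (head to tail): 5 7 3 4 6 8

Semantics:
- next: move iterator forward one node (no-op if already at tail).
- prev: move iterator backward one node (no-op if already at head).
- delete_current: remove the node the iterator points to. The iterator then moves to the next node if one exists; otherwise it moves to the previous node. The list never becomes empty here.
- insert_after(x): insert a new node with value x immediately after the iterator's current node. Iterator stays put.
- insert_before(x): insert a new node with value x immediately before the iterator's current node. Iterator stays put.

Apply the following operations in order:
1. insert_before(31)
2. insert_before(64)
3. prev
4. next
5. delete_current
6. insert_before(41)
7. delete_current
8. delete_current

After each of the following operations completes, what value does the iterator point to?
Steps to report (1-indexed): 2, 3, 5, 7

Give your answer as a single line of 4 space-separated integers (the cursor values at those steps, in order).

Answer: 5 64 7 3

Derivation:
After 1 (insert_before(31)): list=[31, 5, 7, 3, 4, 6, 8] cursor@5
After 2 (insert_before(64)): list=[31, 64, 5, 7, 3, 4, 6, 8] cursor@5
After 3 (prev): list=[31, 64, 5, 7, 3, 4, 6, 8] cursor@64
After 4 (next): list=[31, 64, 5, 7, 3, 4, 6, 8] cursor@5
After 5 (delete_current): list=[31, 64, 7, 3, 4, 6, 8] cursor@7
After 6 (insert_before(41)): list=[31, 64, 41, 7, 3, 4, 6, 8] cursor@7
After 7 (delete_current): list=[31, 64, 41, 3, 4, 6, 8] cursor@3
After 8 (delete_current): list=[31, 64, 41, 4, 6, 8] cursor@4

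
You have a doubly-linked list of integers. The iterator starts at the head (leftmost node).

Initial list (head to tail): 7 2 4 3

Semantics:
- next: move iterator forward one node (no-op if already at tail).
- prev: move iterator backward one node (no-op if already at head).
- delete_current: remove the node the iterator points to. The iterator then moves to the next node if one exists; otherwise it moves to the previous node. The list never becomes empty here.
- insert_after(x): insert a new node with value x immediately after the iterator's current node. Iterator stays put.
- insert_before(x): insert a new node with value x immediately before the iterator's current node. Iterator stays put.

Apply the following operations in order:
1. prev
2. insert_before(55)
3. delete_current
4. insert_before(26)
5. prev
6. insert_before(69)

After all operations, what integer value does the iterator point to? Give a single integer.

Answer: 26

Derivation:
After 1 (prev): list=[7, 2, 4, 3] cursor@7
After 2 (insert_before(55)): list=[55, 7, 2, 4, 3] cursor@7
After 3 (delete_current): list=[55, 2, 4, 3] cursor@2
After 4 (insert_before(26)): list=[55, 26, 2, 4, 3] cursor@2
After 5 (prev): list=[55, 26, 2, 4, 3] cursor@26
After 6 (insert_before(69)): list=[55, 69, 26, 2, 4, 3] cursor@26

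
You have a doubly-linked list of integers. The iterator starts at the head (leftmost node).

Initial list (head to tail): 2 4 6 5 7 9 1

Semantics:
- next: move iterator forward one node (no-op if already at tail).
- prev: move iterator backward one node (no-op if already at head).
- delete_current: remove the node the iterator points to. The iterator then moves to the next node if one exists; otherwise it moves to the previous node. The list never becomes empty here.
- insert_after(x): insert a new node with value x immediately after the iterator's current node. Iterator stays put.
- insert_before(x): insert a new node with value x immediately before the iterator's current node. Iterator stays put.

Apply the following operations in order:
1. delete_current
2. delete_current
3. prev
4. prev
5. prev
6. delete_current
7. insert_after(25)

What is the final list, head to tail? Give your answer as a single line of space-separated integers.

After 1 (delete_current): list=[4, 6, 5, 7, 9, 1] cursor@4
After 2 (delete_current): list=[6, 5, 7, 9, 1] cursor@6
After 3 (prev): list=[6, 5, 7, 9, 1] cursor@6
After 4 (prev): list=[6, 5, 7, 9, 1] cursor@6
After 5 (prev): list=[6, 5, 7, 9, 1] cursor@6
After 6 (delete_current): list=[5, 7, 9, 1] cursor@5
After 7 (insert_after(25)): list=[5, 25, 7, 9, 1] cursor@5

Answer: 5 25 7 9 1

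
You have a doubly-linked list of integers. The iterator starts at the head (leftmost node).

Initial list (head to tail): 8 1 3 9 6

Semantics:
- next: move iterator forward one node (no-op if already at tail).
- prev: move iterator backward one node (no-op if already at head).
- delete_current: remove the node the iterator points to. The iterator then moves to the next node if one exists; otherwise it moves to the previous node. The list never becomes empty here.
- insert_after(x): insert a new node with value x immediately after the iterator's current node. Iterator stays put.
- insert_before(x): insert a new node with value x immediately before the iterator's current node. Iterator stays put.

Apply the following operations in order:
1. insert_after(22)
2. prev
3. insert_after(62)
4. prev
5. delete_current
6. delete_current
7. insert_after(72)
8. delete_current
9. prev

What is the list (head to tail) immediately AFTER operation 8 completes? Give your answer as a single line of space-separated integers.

Answer: 72 1 3 9 6

Derivation:
After 1 (insert_after(22)): list=[8, 22, 1, 3, 9, 6] cursor@8
After 2 (prev): list=[8, 22, 1, 3, 9, 6] cursor@8
After 3 (insert_after(62)): list=[8, 62, 22, 1, 3, 9, 6] cursor@8
After 4 (prev): list=[8, 62, 22, 1, 3, 9, 6] cursor@8
After 5 (delete_current): list=[62, 22, 1, 3, 9, 6] cursor@62
After 6 (delete_current): list=[22, 1, 3, 9, 6] cursor@22
After 7 (insert_after(72)): list=[22, 72, 1, 3, 9, 6] cursor@22
After 8 (delete_current): list=[72, 1, 3, 9, 6] cursor@72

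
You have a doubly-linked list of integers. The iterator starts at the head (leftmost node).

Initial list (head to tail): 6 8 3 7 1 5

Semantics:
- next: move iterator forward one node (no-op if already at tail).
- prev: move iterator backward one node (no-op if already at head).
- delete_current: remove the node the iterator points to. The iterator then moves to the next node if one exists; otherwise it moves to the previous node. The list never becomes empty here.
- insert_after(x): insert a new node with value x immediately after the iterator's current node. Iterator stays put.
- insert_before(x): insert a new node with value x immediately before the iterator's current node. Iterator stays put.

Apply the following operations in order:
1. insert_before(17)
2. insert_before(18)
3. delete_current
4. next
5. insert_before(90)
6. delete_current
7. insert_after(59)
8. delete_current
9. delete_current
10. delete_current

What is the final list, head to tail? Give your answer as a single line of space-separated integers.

After 1 (insert_before(17)): list=[17, 6, 8, 3, 7, 1, 5] cursor@6
After 2 (insert_before(18)): list=[17, 18, 6, 8, 3, 7, 1, 5] cursor@6
After 3 (delete_current): list=[17, 18, 8, 3, 7, 1, 5] cursor@8
After 4 (next): list=[17, 18, 8, 3, 7, 1, 5] cursor@3
After 5 (insert_before(90)): list=[17, 18, 8, 90, 3, 7, 1, 5] cursor@3
After 6 (delete_current): list=[17, 18, 8, 90, 7, 1, 5] cursor@7
After 7 (insert_after(59)): list=[17, 18, 8, 90, 7, 59, 1, 5] cursor@7
After 8 (delete_current): list=[17, 18, 8, 90, 59, 1, 5] cursor@59
After 9 (delete_current): list=[17, 18, 8, 90, 1, 5] cursor@1
After 10 (delete_current): list=[17, 18, 8, 90, 5] cursor@5

Answer: 17 18 8 90 5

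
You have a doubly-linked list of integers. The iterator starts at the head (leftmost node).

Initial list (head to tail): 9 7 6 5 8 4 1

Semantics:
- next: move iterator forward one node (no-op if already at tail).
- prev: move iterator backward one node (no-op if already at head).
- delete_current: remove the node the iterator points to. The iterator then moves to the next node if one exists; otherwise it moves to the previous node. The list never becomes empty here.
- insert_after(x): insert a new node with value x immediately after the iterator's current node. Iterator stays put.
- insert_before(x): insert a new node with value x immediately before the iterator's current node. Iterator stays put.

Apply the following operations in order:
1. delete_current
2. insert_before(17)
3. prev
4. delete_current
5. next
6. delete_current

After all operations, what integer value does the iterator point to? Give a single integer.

Answer: 5

Derivation:
After 1 (delete_current): list=[7, 6, 5, 8, 4, 1] cursor@7
After 2 (insert_before(17)): list=[17, 7, 6, 5, 8, 4, 1] cursor@7
After 3 (prev): list=[17, 7, 6, 5, 8, 4, 1] cursor@17
After 4 (delete_current): list=[7, 6, 5, 8, 4, 1] cursor@7
After 5 (next): list=[7, 6, 5, 8, 4, 1] cursor@6
After 6 (delete_current): list=[7, 5, 8, 4, 1] cursor@5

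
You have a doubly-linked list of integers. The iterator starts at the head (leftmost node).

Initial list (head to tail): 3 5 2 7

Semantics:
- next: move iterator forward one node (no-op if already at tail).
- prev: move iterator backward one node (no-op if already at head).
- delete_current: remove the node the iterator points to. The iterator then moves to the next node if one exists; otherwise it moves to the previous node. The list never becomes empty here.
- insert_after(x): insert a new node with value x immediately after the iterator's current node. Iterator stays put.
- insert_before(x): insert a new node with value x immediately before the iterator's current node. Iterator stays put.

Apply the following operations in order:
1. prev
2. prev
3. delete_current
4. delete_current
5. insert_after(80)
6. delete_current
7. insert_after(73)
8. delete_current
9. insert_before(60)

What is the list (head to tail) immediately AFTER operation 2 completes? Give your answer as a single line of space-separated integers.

After 1 (prev): list=[3, 5, 2, 7] cursor@3
After 2 (prev): list=[3, 5, 2, 7] cursor@3

Answer: 3 5 2 7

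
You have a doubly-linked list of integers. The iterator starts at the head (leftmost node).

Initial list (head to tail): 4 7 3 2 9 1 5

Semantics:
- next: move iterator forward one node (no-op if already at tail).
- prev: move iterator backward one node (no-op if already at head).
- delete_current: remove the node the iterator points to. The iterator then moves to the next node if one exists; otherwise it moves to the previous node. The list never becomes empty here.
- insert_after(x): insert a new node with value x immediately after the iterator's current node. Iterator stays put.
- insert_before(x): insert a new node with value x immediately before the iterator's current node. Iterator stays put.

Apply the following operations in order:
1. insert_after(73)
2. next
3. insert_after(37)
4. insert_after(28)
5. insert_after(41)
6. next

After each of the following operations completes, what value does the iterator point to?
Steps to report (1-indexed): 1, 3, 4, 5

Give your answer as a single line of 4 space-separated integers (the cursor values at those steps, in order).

After 1 (insert_after(73)): list=[4, 73, 7, 3, 2, 9, 1, 5] cursor@4
After 2 (next): list=[4, 73, 7, 3, 2, 9, 1, 5] cursor@73
After 3 (insert_after(37)): list=[4, 73, 37, 7, 3, 2, 9, 1, 5] cursor@73
After 4 (insert_after(28)): list=[4, 73, 28, 37, 7, 3, 2, 9, 1, 5] cursor@73
After 5 (insert_after(41)): list=[4, 73, 41, 28, 37, 7, 3, 2, 9, 1, 5] cursor@73
After 6 (next): list=[4, 73, 41, 28, 37, 7, 3, 2, 9, 1, 5] cursor@41

Answer: 4 73 73 73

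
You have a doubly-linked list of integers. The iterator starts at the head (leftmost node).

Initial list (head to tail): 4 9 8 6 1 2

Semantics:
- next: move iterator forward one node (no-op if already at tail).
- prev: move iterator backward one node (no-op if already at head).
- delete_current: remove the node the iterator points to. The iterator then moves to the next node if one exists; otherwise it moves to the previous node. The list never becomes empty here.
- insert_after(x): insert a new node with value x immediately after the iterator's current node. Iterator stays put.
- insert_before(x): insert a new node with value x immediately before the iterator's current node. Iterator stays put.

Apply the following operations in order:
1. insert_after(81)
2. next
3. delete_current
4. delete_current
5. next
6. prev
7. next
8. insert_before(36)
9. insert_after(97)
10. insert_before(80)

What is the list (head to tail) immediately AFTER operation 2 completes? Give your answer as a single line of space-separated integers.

After 1 (insert_after(81)): list=[4, 81, 9, 8, 6, 1, 2] cursor@4
After 2 (next): list=[4, 81, 9, 8, 6, 1, 2] cursor@81

Answer: 4 81 9 8 6 1 2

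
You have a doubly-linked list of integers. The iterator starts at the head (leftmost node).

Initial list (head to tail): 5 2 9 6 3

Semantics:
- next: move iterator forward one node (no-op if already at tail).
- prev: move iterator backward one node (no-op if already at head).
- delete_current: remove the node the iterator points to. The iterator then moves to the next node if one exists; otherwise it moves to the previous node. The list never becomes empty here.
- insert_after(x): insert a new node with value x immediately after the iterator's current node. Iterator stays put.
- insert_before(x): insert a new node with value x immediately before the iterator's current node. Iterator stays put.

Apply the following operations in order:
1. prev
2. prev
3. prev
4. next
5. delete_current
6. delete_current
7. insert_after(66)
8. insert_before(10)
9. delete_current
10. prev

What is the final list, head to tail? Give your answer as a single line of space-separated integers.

After 1 (prev): list=[5, 2, 9, 6, 3] cursor@5
After 2 (prev): list=[5, 2, 9, 6, 3] cursor@5
After 3 (prev): list=[5, 2, 9, 6, 3] cursor@5
After 4 (next): list=[5, 2, 9, 6, 3] cursor@2
After 5 (delete_current): list=[5, 9, 6, 3] cursor@9
After 6 (delete_current): list=[5, 6, 3] cursor@6
After 7 (insert_after(66)): list=[5, 6, 66, 3] cursor@6
After 8 (insert_before(10)): list=[5, 10, 6, 66, 3] cursor@6
After 9 (delete_current): list=[5, 10, 66, 3] cursor@66
After 10 (prev): list=[5, 10, 66, 3] cursor@10

Answer: 5 10 66 3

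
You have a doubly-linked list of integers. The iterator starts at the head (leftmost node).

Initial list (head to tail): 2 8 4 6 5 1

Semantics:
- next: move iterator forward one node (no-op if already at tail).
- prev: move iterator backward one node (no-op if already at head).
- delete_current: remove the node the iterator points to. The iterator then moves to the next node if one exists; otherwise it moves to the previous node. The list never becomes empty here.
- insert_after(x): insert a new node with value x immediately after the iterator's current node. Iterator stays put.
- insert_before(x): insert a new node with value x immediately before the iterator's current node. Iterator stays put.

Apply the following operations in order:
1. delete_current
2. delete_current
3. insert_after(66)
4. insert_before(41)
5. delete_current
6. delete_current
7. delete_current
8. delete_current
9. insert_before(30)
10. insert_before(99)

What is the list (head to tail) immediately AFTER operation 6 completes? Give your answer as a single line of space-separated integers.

After 1 (delete_current): list=[8, 4, 6, 5, 1] cursor@8
After 2 (delete_current): list=[4, 6, 5, 1] cursor@4
After 3 (insert_after(66)): list=[4, 66, 6, 5, 1] cursor@4
After 4 (insert_before(41)): list=[41, 4, 66, 6, 5, 1] cursor@4
After 5 (delete_current): list=[41, 66, 6, 5, 1] cursor@66
After 6 (delete_current): list=[41, 6, 5, 1] cursor@6

Answer: 41 6 5 1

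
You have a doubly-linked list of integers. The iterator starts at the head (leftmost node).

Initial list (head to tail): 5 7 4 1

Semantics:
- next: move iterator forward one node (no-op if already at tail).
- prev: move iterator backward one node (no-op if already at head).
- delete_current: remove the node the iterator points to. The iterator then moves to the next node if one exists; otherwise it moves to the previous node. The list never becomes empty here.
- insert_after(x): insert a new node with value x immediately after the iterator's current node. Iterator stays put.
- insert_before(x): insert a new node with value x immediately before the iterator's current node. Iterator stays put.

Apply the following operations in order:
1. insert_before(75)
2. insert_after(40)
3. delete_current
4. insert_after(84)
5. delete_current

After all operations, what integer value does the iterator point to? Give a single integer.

Answer: 84

Derivation:
After 1 (insert_before(75)): list=[75, 5, 7, 4, 1] cursor@5
After 2 (insert_after(40)): list=[75, 5, 40, 7, 4, 1] cursor@5
After 3 (delete_current): list=[75, 40, 7, 4, 1] cursor@40
After 4 (insert_after(84)): list=[75, 40, 84, 7, 4, 1] cursor@40
After 5 (delete_current): list=[75, 84, 7, 4, 1] cursor@84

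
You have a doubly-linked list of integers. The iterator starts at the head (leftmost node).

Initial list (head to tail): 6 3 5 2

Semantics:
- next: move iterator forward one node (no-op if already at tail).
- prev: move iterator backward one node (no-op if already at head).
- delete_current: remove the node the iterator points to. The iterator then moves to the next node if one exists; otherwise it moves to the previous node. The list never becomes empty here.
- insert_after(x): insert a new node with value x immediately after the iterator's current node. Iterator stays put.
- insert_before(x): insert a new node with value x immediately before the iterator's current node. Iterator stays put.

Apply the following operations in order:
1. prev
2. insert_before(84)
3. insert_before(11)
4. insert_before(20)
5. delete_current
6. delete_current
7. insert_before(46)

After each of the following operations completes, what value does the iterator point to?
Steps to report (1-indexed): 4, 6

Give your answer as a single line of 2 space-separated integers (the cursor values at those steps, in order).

After 1 (prev): list=[6, 3, 5, 2] cursor@6
After 2 (insert_before(84)): list=[84, 6, 3, 5, 2] cursor@6
After 3 (insert_before(11)): list=[84, 11, 6, 3, 5, 2] cursor@6
After 4 (insert_before(20)): list=[84, 11, 20, 6, 3, 5, 2] cursor@6
After 5 (delete_current): list=[84, 11, 20, 3, 5, 2] cursor@3
After 6 (delete_current): list=[84, 11, 20, 5, 2] cursor@5
After 7 (insert_before(46)): list=[84, 11, 20, 46, 5, 2] cursor@5

Answer: 6 5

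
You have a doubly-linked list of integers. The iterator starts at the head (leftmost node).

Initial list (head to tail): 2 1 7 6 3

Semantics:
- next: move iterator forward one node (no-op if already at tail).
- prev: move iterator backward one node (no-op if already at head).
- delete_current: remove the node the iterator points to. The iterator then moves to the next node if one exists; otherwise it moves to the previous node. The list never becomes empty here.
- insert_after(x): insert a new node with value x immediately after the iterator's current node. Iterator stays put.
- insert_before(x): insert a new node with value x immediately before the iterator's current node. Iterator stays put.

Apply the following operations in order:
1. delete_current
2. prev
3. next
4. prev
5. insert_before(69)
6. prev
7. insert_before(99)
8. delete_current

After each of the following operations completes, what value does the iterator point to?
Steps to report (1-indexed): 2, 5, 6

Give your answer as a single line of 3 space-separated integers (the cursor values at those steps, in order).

Answer: 1 1 69

Derivation:
After 1 (delete_current): list=[1, 7, 6, 3] cursor@1
After 2 (prev): list=[1, 7, 6, 3] cursor@1
After 3 (next): list=[1, 7, 6, 3] cursor@7
After 4 (prev): list=[1, 7, 6, 3] cursor@1
After 5 (insert_before(69)): list=[69, 1, 7, 6, 3] cursor@1
After 6 (prev): list=[69, 1, 7, 6, 3] cursor@69
After 7 (insert_before(99)): list=[99, 69, 1, 7, 6, 3] cursor@69
After 8 (delete_current): list=[99, 1, 7, 6, 3] cursor@1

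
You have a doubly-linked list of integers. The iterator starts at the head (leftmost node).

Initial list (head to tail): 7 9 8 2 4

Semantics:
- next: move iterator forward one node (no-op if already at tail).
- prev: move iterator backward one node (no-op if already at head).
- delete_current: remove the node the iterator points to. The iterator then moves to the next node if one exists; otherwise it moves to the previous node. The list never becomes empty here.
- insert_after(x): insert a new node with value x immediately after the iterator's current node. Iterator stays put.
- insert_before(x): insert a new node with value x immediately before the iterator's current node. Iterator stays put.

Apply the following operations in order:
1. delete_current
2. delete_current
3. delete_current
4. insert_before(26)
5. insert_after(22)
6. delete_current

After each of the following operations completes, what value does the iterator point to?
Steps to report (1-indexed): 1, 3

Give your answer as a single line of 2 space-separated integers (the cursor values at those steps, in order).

After 1 (delete_current): list=[9, 8, 2, 4] cursor@9
After 2 (delete_current): list=[8, 2, 4] cursor@8
After 3 (delete_current): list=[2, 4] cursor@2
After 4 (insert_before(26)): list=[26, 2, 4] cursor@2
After 5 (insert_after(22)): list=[26, 2, 22, 4] cursor@2
After 6 (delete_current): list=[26, 22, 4] cursor@22

Answer: 9 2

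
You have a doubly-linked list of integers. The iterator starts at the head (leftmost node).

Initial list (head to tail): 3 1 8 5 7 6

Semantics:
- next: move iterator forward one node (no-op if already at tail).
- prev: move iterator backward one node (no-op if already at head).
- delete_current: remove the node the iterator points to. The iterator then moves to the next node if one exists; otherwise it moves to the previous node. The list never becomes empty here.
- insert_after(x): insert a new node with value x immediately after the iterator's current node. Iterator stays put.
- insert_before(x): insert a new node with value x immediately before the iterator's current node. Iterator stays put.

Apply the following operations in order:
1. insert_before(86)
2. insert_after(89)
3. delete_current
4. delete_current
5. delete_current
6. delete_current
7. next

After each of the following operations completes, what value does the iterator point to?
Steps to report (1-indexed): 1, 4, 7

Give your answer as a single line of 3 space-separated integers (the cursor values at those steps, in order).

After 1 (insert_before(86)): list=[86, 3, 1, 8, 5, 7, 6] cursor@3
After 2 (insert_after(89)): list=[86, 3, 89, 1, 8, 5, 7, 6] cursor@3
After 3 (delete_current): list=[86, 89, 1, 8, 5, 7, 6] cursor@89
After 4 (delete_current): list=[86, 1, 8, 5, 7, 6] cursor@1
After 5 (delete_current): list=[86, 8, 5, 7, 6] cursor@8
After 6 (delete_current): list=[86, 5, 7, 6] cursor@5
After 7 (next): list=[86, 5, 7, 6] cursor@7

Answer: 3 1 7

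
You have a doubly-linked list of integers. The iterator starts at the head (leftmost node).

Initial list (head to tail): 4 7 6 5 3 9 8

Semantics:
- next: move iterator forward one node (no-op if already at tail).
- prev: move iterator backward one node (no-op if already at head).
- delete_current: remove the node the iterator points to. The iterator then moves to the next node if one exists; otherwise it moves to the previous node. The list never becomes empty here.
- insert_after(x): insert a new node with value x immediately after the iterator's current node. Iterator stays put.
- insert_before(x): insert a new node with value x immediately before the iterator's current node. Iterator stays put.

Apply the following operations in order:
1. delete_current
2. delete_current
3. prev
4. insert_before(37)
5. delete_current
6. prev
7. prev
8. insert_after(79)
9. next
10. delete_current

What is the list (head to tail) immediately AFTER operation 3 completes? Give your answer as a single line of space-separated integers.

Answer: 6 5 3 9 8

Derivation:
After 1 (delete_current): list=[7, 6, 5, 3, 9, 8] cursor@7
After 2 (delete_current): list=[6, 5, 3, 9, 8] cursor@6
After 3 (prev): list=[6, 5, 3, 9, 8] cursor@6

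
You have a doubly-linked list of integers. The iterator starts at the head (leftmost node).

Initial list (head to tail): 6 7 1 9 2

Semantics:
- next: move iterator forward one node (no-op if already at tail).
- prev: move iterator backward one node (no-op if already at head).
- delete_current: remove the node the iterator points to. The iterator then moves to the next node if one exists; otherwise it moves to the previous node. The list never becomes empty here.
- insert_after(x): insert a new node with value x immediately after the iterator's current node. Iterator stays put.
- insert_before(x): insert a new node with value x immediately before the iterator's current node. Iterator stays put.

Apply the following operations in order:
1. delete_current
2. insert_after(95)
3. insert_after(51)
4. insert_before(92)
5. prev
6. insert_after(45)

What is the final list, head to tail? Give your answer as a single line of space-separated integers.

Answer: 92 45 7 51 95 1 9 2

Derivation:
After 1 (delete_current): list=[7, 1, 9, 2] cursor@7
After 2 (insert_after(95)): list=[7, 95, 1, 9, 2] cursor@7
After 3 (insert_after(51)): list=[7, 51, 95, 1, 9, 2] cursor@7
After 4 (insert_before(92)): list=[92, 7, 51, 95, 1, 9, 2] cursor@7
After 5 (prev): list=[92, 7, 51, 95, 1, 9, 2] cursor@92
After 6 (insert_after(45)): list=[92, 45, 7, 51, 95, 1, 9, 2] cursor@92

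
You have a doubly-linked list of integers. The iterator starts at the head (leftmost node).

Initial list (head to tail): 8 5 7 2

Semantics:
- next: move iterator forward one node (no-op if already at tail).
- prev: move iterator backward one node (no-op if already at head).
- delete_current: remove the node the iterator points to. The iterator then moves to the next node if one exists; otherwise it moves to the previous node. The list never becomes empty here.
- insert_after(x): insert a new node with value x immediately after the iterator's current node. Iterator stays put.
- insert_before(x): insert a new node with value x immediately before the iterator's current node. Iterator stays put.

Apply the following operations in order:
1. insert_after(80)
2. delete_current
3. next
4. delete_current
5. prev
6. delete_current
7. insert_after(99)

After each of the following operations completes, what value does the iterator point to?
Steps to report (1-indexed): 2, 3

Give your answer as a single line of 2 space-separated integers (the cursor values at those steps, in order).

Answer: 80 5

Derivation:
After 1 (insert_after(80)): list=[8, 80, 5, 7, 2] cursor@8
After 2 (delete_current): list=[80, 5, 7, 2] cursor@80
After 3 (next): list=[80, 5, 7, 2] cursor@5
After 4 (delete_current): list=[80, 7, 2] cursor@7
After 5 (prev): list=[80, 7, 2] cursor@80
After 6 (delete_current): list=[7, 2] cursor@7
After 7 (insert_after(99)): list=[7, 99, 2] cursor@7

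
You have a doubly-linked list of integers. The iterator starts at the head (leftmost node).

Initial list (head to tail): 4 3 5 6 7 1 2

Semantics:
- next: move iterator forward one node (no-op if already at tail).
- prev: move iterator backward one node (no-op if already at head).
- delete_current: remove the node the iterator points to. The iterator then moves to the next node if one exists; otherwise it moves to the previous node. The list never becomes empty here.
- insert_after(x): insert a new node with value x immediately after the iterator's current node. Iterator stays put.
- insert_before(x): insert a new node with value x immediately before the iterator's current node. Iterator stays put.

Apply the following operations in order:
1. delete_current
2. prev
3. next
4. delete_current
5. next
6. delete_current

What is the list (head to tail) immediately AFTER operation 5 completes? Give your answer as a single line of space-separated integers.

After 1 (delete_current): list=[3, 5, 6, 7, 1, 2] cursor@3
After 2 (prev): list=[3, 5, 6, 7, 1, 2] cursor@3
After 3 (next): list=[3, 5, 6, 7, 1, 2] cursor@5
After 4 (delete_current): list=[3, 6, 7, 1, 2] cursor@6
After 5 (next): list=[3, 6, 7, 1, 2] cursor@7

Answer: 3 6 7 1 2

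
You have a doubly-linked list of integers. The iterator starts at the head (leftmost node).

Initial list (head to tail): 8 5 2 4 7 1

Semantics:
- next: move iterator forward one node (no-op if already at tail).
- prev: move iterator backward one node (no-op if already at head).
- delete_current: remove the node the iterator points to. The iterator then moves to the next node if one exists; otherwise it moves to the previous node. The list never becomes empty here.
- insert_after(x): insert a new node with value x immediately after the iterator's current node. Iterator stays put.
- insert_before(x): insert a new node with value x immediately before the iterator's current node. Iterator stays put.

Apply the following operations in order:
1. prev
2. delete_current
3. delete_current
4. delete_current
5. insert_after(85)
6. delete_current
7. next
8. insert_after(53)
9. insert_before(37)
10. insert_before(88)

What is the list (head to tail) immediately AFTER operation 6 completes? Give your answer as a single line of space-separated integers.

Answer: 85 7 1

Derivation:
After 1 (prev): list=[8, 5, 2, 4, 7, 1] cursor@8
After 2 (delete_current): list=[5, 2, 4, 7, 1] cursor@5
After 3 (delete_current): list=[2, 4, 7, 1] cursor@2
After 4 (delete_current): list=[4, 7, 1] cursor@4
After 5 (insert_after(85)): list=[4, 85, 7, 1] cursor@4
After 6 (delete_current): list=[85, 7, 1] cursor@85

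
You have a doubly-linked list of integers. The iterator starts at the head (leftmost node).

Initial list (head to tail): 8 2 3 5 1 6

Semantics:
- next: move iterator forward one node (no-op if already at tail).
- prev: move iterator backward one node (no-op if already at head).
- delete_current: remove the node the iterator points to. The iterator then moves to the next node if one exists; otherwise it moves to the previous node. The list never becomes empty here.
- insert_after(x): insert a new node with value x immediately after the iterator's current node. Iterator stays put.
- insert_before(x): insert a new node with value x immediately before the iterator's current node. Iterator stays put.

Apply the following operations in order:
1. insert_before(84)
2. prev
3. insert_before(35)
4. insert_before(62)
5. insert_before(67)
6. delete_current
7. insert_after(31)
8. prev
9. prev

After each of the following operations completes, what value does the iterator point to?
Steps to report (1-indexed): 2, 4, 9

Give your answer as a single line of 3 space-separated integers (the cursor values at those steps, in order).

After 1 (insert_before(84)): list=[84, 8, 2, 3, 5, 1, 6] cursor@8
After 2 (prev): list=[84, 8, 2, 3, 5, 1, 6] cursor@84
After 3 (insert_before(35)): list=[35, 84, 8, 2, 3, 5, 1, 6] cursor@84
After 4 (insert_before(62)): list=[35, 62, 84, 8, 2, 3, 5, 1, 6] cursor@84
After 5 (insert_before(67)): list=[35, 62, 67, 84, 8, 2, 3, 5, 1, 6] cursor@84
After 6 (delete_current): list=[35, 62, 67, 8, 2, 3, 5, 1, 6] cursor@8
After 7 (insert_after(31)): list=[35, 62, 67, 8, 31, 2, 3, 5, 1, 6] cursor@8
After 8 (prev): list=[35, 62, 67, 8, 31, 2, 3, 5, 1, 6] cursor@67
After 9 (prev): list=[35, 62, 67, 8, 31, 2, 3, 5, 1, 6] cursor@62

Answer: 84 84 62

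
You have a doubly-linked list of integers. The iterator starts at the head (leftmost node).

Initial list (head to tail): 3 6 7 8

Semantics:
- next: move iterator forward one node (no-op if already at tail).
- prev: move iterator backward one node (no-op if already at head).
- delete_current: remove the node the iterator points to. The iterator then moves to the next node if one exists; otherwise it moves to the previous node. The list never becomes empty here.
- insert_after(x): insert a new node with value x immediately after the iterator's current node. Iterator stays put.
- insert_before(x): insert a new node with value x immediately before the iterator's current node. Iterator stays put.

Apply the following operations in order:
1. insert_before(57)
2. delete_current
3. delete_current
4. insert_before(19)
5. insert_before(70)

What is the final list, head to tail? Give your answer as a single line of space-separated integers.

After 1 (insert_before(57)): list=[57, 3, 6, 7, 8] cursor@3
After 2 (delete_current): list=[57, 6, 7, 8] cursor@6
After 3 (delete_current): list=[57, 7, 8] cursor@7
After 4 (insert_before(19)): list=[57, 19, 7, 8] cursor@7
After 5 (insert_before(70)): list=[57, 19, 70, 7, 8] cursor@7

Answer: 57 19 70 7 8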